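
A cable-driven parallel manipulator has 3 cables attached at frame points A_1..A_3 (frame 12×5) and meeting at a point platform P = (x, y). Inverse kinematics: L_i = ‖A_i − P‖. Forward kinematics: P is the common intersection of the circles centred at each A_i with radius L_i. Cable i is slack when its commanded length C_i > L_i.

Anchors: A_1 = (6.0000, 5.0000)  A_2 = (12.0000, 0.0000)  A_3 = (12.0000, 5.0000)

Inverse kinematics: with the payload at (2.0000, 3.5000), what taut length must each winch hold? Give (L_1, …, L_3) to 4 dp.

L_1: Δ = A_1−P = (4.0000, 1.5000) → ‖Δ‖ = √18.2500 = 4.2720
L_2: Δ = A_2−P = (10.0000, -3.5000) → ‖Δ‖ = √112.2500 = 10.5948
L_3: Δ = A_3−P = (10.0000, 1.5000) → ‖Δ‖ = √102.2500 = 10.1119

(4.2720, 10.5948, 10.1119)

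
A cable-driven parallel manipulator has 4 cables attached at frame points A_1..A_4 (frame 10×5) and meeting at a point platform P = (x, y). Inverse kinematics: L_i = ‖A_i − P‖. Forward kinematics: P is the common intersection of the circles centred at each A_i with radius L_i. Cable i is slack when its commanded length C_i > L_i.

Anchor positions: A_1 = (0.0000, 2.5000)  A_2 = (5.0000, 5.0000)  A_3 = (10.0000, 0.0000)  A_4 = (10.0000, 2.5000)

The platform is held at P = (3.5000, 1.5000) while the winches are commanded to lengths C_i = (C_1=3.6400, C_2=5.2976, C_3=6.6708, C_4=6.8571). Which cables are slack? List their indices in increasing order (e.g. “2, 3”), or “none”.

cable 1: √((-3.5000)²+(1.0000)²)=3.6401, C_1=3.6400: taut
cable 2: √((1.5000)²+(3.5000)²)=3.8079, C_2=5.2976: slack
cable 3: √((6.5000)²+(-1.5000)²)=6.6708, C_3=6.6708: taut
cable 4: √((6.5000)²+(1.0000)²)=6.5765, C_4=6.8571: slack

2, 4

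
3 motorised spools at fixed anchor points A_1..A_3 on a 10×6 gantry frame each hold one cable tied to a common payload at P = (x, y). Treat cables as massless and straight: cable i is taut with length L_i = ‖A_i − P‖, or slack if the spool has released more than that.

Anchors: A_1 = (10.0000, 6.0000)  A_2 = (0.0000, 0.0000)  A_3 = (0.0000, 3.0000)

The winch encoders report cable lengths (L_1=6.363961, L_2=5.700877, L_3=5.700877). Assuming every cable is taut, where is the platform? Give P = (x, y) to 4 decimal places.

expand ‖A_i−P‖²=L_i² and subtract eq 1 (c_i ≔ ‖A_i‖²−L_i²)
c_1 = 100.0000+36.0000−40.5000 = 95.5000
eq1−eq2 → [20.0000  12.0000]·P = 128.0000
eq1−eq3 → [20.0000  6.0000]·P = 119.0000
2×2 solve → P = (5.5000, 1.5000)

(5.5000, 1.5000)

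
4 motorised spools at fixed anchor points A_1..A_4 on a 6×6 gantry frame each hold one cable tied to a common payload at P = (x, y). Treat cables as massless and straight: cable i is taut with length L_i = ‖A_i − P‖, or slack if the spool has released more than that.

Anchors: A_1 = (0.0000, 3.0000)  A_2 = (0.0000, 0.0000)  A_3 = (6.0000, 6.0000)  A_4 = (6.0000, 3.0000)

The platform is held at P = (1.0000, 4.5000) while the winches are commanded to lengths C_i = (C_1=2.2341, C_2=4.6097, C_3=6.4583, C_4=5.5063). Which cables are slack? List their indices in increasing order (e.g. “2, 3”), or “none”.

1, 3, 4

i=1: geometric 1.8028 vs commanded 2.2341 ⇒ slack
i=2: geometric 4.6098 vs commanded 4.6097 ⇒ taut
i=3: geometric 5.2202 vs commanded 6.4583 ⇒ slack
i=4: geometric 5.2202 vs commanded 5.5063 ⇒ slack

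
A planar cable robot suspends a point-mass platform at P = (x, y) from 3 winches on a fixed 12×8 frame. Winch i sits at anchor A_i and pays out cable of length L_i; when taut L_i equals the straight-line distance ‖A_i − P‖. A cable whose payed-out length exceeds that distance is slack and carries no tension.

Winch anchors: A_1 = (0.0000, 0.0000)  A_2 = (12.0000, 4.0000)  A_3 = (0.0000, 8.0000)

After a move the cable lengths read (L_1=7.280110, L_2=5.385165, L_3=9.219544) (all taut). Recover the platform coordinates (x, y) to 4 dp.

expand ‖A_i−P‖²=L_i² and subtract eq 1 (k_i ≔ ‖A_i‖²−L_i²)
k_1 = 0.0000+0.0000−53.0000 = -53.0000
eq1−eq2 → [-24.0000  -8.0000]·P = -184.0000
eq1−eq3 → [0.0000  -16.0000]·P = -32.0000
2×2 solve → P = (7.0000, 2.0000)

(7.0000, 2.0000)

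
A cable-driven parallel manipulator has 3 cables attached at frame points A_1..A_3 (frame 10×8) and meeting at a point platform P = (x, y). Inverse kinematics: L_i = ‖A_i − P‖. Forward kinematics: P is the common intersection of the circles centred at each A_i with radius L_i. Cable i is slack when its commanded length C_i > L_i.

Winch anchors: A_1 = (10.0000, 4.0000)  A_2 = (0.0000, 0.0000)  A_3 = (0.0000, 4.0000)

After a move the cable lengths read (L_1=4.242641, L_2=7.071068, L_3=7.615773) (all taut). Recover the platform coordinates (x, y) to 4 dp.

(7.0000, 1.0000)

expand ‖A_i−P‖²=L_i² and subtract eq 1 (c_i ≔ ‖A_i‖²−L_i²)
c_1 = 100.0000+16.0000−18.0000 = 98.0000
eq1−eq2 → [20.0000  8.0000]·P = 148.0000
eq1−eq3 → [20.0000  0.0000]·P = 140.0000
2×2 solve → P = (7.0000, 1.0000)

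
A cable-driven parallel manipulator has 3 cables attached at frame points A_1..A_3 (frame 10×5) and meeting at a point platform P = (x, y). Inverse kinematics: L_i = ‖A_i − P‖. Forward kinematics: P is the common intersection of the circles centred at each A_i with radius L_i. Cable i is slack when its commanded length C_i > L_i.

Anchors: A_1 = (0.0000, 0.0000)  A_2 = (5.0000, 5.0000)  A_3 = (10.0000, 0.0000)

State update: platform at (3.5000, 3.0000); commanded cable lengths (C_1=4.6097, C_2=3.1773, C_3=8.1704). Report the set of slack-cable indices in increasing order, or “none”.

i=1: geometric 4.6098 vs commanded 4.6097 ⇒ taut
i=2: geometric 2.5000 vs commanded 3.1773 ⇒ slack
i=3: geometric 7.1589 vs commanded 8.1704 ⇒ slack

2, 3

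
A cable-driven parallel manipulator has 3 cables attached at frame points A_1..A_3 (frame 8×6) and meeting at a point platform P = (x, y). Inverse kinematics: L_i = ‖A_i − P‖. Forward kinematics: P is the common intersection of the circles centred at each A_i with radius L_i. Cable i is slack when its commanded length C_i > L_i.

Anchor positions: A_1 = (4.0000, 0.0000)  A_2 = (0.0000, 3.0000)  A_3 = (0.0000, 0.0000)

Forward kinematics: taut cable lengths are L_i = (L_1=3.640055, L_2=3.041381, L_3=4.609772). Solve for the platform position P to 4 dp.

(3.0000, 3.5000)

circle eqns → linear via eq_j − eq_1; set c_j = A_j·A_j − L_j²
c_1 = 16.0000+0.0000−13.2500 = 2.7500
8.0000·x − 6.0000·y = c_1−c_2 = 3.0000
8.0000·x + 0.0000·y = c_1−c_3 = 24.0000
solve first two rows → x=3.0000, y=3.5000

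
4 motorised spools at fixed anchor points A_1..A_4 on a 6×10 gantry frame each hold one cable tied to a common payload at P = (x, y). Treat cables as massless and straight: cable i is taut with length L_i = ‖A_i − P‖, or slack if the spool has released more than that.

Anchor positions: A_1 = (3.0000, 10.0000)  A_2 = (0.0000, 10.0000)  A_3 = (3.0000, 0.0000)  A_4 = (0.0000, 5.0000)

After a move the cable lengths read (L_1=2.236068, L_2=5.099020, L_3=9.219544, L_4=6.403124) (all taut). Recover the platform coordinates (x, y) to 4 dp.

(5.0000, 9.0000)

expand ‖A_i−P‖²=L_i² and subtract eq 1 (c_i ≔ ‖A_i‖²−L_i²)
c_1 = 9.0000+100.0000−5.0000 = 104.0000
eq1−eq2 → [6.0000  0.0000]·P = 30.0000
eq1−eq3 → [0.0000  20.0000]·P = 180.0000
eq1−eq4 → [6.0000  10.0000]·P = 120.0000
2×2 solve → P = (5.0000, 9.0000)
check cable 4: ‖A_4−P‖² = 41.0000 ≈ L_4² = 41.0000 ✓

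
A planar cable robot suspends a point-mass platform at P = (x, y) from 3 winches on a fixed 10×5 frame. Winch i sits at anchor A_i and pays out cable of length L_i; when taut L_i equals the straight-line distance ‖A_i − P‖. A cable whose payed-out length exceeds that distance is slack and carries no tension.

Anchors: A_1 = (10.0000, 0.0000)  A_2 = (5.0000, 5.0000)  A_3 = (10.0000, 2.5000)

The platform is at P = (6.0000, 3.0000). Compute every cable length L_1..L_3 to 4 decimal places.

(5.0000, 2.2361, 4.0311)

cable 1: Δx=4.0000, Δy=-3.0000; L_1 = √(Δx²+Δy²) = 5.0000
cable 2: Δx=-1.0000, Δy=2.0000; L_2 = √(Δx²+Δy²) = 2.2361
cable 3: Δx=4.0000, Δy=-0.5000; L_3 = √(Δx²+Δy²) = 4.0311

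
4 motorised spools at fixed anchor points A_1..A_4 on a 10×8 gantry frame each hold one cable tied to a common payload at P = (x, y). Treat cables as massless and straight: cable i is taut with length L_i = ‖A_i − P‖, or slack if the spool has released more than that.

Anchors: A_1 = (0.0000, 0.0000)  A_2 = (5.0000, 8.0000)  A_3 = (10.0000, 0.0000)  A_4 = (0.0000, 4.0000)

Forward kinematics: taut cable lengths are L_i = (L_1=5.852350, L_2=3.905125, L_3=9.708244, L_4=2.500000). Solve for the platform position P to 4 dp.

(2.0000, 5.5000)

each cable: (A_i−P)·(A_i−P) = L_i²; let q_i = ‖A_i‖²−L_i²
q_1 = 0.0000+0.0000−34.2500 = -34.2500
row 1: -10.0000x − 16.0000y = -108.0000  (q_2=73.7500)
row 2: -20.0000x + 0.0000y = -40.0000  (q_3=5.7500)
row 3: 0.0000x − 8.0000y = -44.0000  (q_4=9.7500)
Cramer on rows 1–2 → x = 2.0000, y = 5.5000
check cable 4: ‖A_4−P‖² = 6.2500 ≈ L_4² = 6.2500 ✓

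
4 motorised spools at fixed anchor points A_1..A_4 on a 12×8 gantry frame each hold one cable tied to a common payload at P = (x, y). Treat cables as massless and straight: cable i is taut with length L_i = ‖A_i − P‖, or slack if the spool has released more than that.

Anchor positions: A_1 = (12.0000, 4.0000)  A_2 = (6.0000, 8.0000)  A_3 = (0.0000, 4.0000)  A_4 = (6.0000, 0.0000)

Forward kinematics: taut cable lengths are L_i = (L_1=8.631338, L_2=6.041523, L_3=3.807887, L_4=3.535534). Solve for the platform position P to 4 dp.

(3.5000, 2.5000)

circle eqns → linear via eq_j − eq_1; set k_j = A_j·A_j − L_j²
k_1 = 144.0000+16.0000−74.5000 = 85.5000
12.0000·x − 8.0000·y = k_1−k_2 = 22.0000
24.0000·x + 0.0000·y = k_1−k_3 = 84.0000
12.0000·x + 8.0000·y = k_1−k_4 = 62.0000
solve first two rows → x=3.5000, y=2.5000
check cable 4: ‖A_4−P‖² = 12.5000 ≈ L_4² = 12.5000 ✓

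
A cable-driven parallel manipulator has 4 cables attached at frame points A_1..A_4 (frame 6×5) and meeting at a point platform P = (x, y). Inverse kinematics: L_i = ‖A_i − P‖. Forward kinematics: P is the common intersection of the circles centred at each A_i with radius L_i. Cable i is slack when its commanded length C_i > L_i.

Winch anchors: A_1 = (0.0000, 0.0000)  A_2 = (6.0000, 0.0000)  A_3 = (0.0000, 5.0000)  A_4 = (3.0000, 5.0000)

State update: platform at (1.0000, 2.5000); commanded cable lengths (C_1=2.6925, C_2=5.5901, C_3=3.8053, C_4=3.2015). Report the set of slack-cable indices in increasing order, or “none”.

cable 1: L_1 = ‖A_1−P‖ = 2.6926;  C_1 = 2.6925 → taut
cable 2: L_2 = ‖A_2−P‖ = 5.5902;  C_2 = 5.5901 → taut
cable 3: L_3 = ‖A_3−P‖ = 2.6926;  C_3 = 3.8053 → slack
cable 4: L_4 = ‖A_4−P‖ = 3.2016;  C_4 = 3.2015 → taut

3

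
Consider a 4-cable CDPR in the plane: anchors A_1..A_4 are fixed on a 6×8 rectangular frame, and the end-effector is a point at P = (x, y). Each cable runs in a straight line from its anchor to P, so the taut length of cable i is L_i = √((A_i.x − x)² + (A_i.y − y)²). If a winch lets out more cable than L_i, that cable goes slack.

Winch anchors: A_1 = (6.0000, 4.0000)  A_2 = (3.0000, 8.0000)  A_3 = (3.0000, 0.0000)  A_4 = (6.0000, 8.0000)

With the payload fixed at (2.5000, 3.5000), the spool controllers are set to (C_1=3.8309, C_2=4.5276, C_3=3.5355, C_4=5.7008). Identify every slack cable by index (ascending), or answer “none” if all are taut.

i=1: geometric 3.5355 vs commanded 3.8309 ⇒ slack
i=2: geometric 4.5277 vs commanded 4.5276 ⇒ taut
i=3: geometric 3.5355 vs commanded 3.5355 ⇒ taut
i=4: geometric 5.7009 vs commanded 5.7008 ⇒ taut

1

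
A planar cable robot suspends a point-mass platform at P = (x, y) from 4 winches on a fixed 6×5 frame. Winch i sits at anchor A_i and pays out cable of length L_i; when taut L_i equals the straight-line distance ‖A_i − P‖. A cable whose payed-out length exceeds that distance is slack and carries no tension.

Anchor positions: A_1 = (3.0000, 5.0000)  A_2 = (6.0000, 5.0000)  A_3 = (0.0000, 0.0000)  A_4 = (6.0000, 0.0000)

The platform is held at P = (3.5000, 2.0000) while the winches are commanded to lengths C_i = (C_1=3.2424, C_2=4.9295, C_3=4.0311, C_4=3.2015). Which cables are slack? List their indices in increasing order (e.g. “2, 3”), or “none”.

cable 1: √((-0.5000)²+(3.0000)²)=3.0414, C_1=3.2424: slack
cable 2: √((2.5000)²+(3.0000)²)=3.9051, C_2=4.9295: slack
cable 3: √((-3.5000)²+(-2.0000)²)=4.0311, C_3=4.0311: taut
cable 4: √((2.5000)²+(-2.0000)²)=3.2016, C_4=3.2015: taut

1, 2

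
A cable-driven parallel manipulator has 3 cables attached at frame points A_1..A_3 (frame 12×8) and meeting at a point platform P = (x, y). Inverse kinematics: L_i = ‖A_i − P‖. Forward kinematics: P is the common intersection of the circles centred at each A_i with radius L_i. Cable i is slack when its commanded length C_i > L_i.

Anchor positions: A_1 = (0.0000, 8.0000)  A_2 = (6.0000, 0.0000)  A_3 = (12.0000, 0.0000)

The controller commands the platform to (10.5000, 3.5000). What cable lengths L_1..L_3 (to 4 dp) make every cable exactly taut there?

L_1 = √((0.0000−10.5000)² + (8.0000−3.5000)²) = 11.4237
L_2 = √((6.0000−10.5000)² + (0.0000−3.5000)²) = 5.7009
L_3 = √((12.0000−10.5000)² + (0.0000−3.5000)²) = 3.8079

(11.4237, 5.7009, 3.8079)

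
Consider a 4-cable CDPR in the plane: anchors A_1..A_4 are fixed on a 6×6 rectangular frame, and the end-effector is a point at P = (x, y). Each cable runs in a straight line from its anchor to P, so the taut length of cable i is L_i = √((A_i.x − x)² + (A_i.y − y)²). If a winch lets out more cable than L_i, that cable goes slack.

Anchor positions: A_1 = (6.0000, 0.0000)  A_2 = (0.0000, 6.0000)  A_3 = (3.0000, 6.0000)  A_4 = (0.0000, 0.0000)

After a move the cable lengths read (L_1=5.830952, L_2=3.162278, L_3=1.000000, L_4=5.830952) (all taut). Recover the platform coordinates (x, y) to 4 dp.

(3.0000, 5.0000)

expand ‖A_i−P‖²=L_i² and subtract eq 1 (q_i ≔ ‖A_i‖²−L_i²)
q_1 = 36.0000+0.0000−34.0000 = 2.0000
eq1−eq2 → [12.0000  -12.0000]·P = -24.0000
eq1−eq3 → [6.0000  -12.0000]·P = -42.0000
eq1−eq4 → [12.0000  0.0000]·P = 36.0000
2×2 solve → P = (3.0000, 5.0000)
check cable 4: ‖A_4−P‖² = 34.0000 ≈ L_4² = 34.0000 ✓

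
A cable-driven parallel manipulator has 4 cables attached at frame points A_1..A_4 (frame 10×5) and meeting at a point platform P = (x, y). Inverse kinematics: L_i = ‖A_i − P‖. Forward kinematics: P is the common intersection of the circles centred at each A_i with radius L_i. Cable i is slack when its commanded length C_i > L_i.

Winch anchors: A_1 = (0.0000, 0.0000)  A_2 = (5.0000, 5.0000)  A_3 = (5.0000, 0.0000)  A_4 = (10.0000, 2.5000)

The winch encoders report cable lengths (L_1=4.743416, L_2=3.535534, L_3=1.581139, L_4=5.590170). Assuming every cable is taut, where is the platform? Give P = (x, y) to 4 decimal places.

expand ‖A_i−P‖²=L_i² and subtract eq 1 (c_i ≔ ‖A_i‖²−L_i²)
c_1 = 0.0000+0.0000−22.5000 = -22.5000
eq1−eq2 → [-10.0000  -10.0000]·P = -60.0000
eq1−eq3 → [-10.0000  0.0000]·P = -45.0000
eq1−eq4 → [-20.0000  -5.0000]·P = -97.5000
2×2 solve → P = (4.5000, 1.5000)
check cable 4: ‖A_4−P‖² = 31.2500 ≈ L_4² = 31.2500 ✓

(4.5000, 1.5000)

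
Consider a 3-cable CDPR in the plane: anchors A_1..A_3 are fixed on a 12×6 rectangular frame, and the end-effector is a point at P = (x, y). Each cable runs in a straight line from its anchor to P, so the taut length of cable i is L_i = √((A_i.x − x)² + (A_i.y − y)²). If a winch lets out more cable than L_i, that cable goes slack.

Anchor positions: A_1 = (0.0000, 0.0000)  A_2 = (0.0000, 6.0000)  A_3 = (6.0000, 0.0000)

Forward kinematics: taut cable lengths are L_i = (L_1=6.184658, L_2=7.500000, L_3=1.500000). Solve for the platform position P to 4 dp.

(6.0000, 1.5000)

circle eqns → linear via eq_j − eq_1; set k_j = A_j·A_j − L_j²
k_1 = 0.0000+0.0000−38.2500 = -38.2500
0.0000·x − 12.0000·y = k_1−k_2 = -18.0000
-12.0000·x + 0.0000·y = k_1−k_3 = -72.0000
solve first two rows → x=6.0000, y=1.5000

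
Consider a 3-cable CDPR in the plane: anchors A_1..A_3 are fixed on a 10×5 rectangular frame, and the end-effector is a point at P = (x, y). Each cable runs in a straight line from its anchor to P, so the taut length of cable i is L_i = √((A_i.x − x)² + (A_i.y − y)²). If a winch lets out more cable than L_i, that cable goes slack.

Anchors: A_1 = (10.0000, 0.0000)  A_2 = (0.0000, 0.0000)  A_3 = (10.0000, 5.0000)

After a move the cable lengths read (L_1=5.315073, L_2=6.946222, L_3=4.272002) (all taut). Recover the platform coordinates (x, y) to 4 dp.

(6.0000, 3.5000)

each cable: (A_i−P)·(A_i−P) = L_i²; let k_i = ‖A_i‖²−L_i²
k_1 = 100.0000+0.0000−28.2500 = 71.7500
row 1: 20.0000x + 0.0000y = 120.0000  (k_2=-48.2500)
row 2: 0.0000x − 10.0000y = -35.0000  (k_3=106.7500)
Cramer on rows 1–2 → x = 6.0000, y = 3.5000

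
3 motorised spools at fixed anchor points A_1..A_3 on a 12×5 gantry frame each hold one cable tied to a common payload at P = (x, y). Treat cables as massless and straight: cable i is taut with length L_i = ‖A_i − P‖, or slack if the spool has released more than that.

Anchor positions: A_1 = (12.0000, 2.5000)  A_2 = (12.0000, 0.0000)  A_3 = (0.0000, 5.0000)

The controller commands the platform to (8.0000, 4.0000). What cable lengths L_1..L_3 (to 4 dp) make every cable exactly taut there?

(4.2720, 5.6569, 8.0623)

L_1: Δ = A_1−P = (4.0000, -1.5000) → ‖Δ‖ = √18.2500 = 4.2720
L_2: Δ = A_2−P = (4.0000, -4.0000) → ‖Δ‖ = √32.0000 = 5.6569
L_3: Δ = A_3−P = (-8.0000, 1.0000) → ‖Δ‖ = √65.0000 = 8.0623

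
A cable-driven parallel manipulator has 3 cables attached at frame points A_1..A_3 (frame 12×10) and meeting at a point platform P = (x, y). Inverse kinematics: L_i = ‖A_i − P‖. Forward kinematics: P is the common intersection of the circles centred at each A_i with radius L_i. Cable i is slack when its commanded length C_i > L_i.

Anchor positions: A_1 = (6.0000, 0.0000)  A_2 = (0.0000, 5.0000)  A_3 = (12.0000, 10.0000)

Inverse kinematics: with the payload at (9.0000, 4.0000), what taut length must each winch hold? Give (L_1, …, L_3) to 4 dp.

(5.0000, 9.0554, 6.7082)

L_1: Δ = A_1−P = (-3.0000, -4.0000) → ‖Δ‖ = √25.0000 = 5.0000
L_2: Δ = A_2−P = (-9.0000, 1.0000) → ‖Δ‖ = √82.0000 = 9.0554
L_3: Δ = A_3−P = (3.0000, 6.0000) → ‖Δ‖ = √45.0000 = 6.7082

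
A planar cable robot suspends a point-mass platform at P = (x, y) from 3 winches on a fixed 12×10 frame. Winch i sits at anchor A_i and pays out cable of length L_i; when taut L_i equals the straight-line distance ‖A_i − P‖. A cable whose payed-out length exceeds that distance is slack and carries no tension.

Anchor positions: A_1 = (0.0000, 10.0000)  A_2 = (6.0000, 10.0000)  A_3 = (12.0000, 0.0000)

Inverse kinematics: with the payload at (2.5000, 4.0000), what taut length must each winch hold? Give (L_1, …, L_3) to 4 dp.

L_1 = √((0.0000−2.5000)² + (10.0000−4.0000)²) = 6.5000
L_2 = √((6.0000−2.5000)² + (10.0000−4.0000)²) = 6.9462
L_3 = √((12.0000−2.5000)² + (0.0000−4.0000)²) = 10.3078

(6.5000, 6.9462, 10.3078)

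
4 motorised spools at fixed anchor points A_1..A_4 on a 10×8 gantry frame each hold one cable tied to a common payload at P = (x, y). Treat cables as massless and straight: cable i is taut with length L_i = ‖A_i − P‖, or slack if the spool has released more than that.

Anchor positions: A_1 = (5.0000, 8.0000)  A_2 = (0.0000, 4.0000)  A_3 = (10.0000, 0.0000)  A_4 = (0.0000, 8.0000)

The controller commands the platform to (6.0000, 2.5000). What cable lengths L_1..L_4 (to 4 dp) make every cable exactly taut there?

(5.5902, 6.1847, 4.7170, 8.1394)

L_1: Δ = A_1−P = (-1.0000, 5.5000) → ‖Δ‖ = √31.2500 = 5.5902
L_2: Δ = A_2−P = (-6.0000, 1.5000) → ‖Δ‖ = √38.2500 = 6.1847
L_3: Δ = A_3−P = (4.0000, -2.5000) → ‖Δ‖ = √22.2500 = 4.7170
L_4: Δ = A_4−P = (-6.0000, 5.5000) → ‖Δ‖ = √66.2500 = 8.1394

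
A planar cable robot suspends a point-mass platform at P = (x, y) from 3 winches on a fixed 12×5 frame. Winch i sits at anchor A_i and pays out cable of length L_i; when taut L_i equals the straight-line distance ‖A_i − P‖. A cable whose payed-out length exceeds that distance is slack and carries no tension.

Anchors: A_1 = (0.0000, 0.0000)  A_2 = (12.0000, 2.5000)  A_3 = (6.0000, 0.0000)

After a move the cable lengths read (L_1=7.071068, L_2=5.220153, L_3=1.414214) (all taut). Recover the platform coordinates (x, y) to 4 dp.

each cable: (A_i−P)·(A_i−P) = L_i²; let q_i = ‖A_i‖²−L_i²
q_1 = 0.0000+0.0000−50.0000 = -50.0000
row 1: -24.0000x − 5.0000y = -173.0000  (q_2=123.0000)
row 2: -12.0000x + 0.0000y = -84.0000  (q_3=34.0000)
Cramer on rows 1–2 → x = 7.0000, y = 1.0000

(7.0000, 1.0000)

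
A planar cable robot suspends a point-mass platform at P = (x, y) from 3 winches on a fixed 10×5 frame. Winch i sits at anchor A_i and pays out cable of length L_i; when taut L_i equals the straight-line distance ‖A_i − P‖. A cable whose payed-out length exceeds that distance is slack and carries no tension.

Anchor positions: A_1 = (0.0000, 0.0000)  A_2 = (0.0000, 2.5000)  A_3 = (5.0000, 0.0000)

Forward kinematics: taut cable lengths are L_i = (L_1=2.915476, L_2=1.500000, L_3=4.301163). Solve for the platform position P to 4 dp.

each cable: (A_i−P)·(A_i−P) = L_i²; let k_i = ‖A_i‖²−L_i²
k_1 = 0.0000+0.0000−8.5000 = -8.5000
row 1: 0.0000x − 5.0000y = -12.5000  (k_2=4.0000)
row 2: -10.0000x + 0.0000y = -15.0000  (k_3=6.5000)
Cramer on rows 1–2 → x = 1.5000, y = 2.5000

(1.5000, 2.5000)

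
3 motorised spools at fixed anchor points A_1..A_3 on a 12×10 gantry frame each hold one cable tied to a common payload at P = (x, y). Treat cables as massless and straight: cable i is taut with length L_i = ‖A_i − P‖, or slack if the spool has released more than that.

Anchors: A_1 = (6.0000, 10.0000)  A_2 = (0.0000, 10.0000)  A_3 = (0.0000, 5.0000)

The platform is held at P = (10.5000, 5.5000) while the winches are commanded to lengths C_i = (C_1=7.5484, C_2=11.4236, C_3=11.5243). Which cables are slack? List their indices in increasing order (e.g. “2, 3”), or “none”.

1, 3

cable 1: L_1 = ‖A_1−P‖ = 6.3640;  C_1 = 7.5484 → slack
cable 2: L_2 = ‖A_2−P‖ = 11.4237;  C_2 = 11.4236 → taut
cable 3: L_3 = ‖A_3−P‖ = 10.5119;  C_3 = 11.5243 → slack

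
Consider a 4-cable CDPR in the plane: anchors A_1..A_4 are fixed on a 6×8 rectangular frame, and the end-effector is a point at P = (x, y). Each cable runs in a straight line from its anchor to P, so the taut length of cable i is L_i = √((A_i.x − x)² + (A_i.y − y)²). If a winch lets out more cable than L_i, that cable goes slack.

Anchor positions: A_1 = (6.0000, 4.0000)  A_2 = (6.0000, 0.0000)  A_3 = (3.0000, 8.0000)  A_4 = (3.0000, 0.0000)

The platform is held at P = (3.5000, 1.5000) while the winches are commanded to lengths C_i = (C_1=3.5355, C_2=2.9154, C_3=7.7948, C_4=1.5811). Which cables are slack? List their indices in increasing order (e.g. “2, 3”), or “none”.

cable 1: L_1 = ‖A_1−P‖ = 3.5355;  C_1 = 3.5355 → taut
cable 2: L_2 = ‖A_2−P‖ = 2.9155;  C_2 = 2.9154 → taut
cable 3: L_3 = ‖A_3−P‖ = 6.5192;  C_3 = 7.7948 → slack
cable 4: L_4 = ‖A_4−P‖ = 1.5811;  C_4 = 1.5811 → taut

3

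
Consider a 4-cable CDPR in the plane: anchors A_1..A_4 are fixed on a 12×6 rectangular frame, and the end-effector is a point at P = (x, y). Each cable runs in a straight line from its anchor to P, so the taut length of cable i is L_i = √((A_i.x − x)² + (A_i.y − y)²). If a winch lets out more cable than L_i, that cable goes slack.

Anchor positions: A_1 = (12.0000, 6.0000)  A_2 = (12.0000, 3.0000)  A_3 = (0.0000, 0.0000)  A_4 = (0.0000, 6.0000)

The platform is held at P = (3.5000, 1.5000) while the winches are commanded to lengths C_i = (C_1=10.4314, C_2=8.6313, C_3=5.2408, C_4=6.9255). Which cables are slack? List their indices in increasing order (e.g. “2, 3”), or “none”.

1, 3, 4

i=1: geometric 9.6177 vs commanded 10.4314 ⇒ slack
i=2: geometric 8.6313 vs commanded 8.6313 ⇒ taut
i=3: geometric 3.8079 vs commanded 5.2408 ⇒ slack
i=4: geometric 5.7009 vs commanded 6.9255 ⇒ slack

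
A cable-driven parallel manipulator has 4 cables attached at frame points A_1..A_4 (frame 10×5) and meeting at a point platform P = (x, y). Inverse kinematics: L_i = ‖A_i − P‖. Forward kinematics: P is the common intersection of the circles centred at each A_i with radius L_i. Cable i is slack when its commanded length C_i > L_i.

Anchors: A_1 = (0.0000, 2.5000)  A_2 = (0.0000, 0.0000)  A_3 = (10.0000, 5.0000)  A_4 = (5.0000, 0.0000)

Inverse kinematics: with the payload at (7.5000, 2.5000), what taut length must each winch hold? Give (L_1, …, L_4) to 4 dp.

(7.5000, 7.9057, 3.5355, 3.5355)

cable 1: Δx=-7.5000, Δy=0.0000; L_1 = √(Δx²+Δy²) = 7.5000
cable 2: Δx=-7.5000, Δy=-2.5000; L_2 = √(Δx²+Δy²) = 7.9057
cable 3: Δx=2.5000, Δy=2.5000; L_3 = √(Δx²+Δy²) = 3.5355
cable 4: Δx=-2.5000, Δy=-2.5000; L_4 = √(Δx²+Δy²) = 3.5355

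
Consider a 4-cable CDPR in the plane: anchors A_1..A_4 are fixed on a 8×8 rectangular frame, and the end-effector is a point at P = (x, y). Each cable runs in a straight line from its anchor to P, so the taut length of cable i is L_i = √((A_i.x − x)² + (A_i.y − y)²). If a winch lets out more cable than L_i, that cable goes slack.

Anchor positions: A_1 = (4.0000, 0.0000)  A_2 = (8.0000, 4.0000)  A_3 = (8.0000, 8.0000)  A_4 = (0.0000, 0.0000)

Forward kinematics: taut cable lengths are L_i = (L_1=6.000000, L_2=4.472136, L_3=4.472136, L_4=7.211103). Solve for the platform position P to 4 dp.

(4.0000, 6.0000)

circle eqns → linear via eq_j − eq_1; set k_j = A_j·A_j − L_j²
k_1 = 16.0000+0.0000−36.0000 = -20.0000
-8.0000·x − 8.0000·y = k_1−k_2 = -80.0000
-8.0000·x − 16.0000·y = k_1−k_3 = -128.0000
8.0000·x + 0.0000·y = k_1−k_4 = 32.0000
solve first two rows → x=4.0000, y=6.0000
check cable 4: ‖A_4−P‖² = 52.0000 ≈ L_4² = 52.0000 ✓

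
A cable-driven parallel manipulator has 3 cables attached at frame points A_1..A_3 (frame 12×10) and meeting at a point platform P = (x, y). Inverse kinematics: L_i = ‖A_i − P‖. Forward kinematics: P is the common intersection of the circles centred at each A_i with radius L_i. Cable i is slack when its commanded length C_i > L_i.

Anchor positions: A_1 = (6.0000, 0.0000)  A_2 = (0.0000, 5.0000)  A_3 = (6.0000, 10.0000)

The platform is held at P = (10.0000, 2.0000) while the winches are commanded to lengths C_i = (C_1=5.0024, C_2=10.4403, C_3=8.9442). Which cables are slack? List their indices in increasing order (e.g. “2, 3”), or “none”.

1

i=1: geometric 4.4721 vs commanded 5.0024 ⇒ slack
i=2: geometric 10.4403 vs commanded 10.4403 ⇒ taut
i=3: geometric 8.9443 vs commanded 8.9442 ⇒ taut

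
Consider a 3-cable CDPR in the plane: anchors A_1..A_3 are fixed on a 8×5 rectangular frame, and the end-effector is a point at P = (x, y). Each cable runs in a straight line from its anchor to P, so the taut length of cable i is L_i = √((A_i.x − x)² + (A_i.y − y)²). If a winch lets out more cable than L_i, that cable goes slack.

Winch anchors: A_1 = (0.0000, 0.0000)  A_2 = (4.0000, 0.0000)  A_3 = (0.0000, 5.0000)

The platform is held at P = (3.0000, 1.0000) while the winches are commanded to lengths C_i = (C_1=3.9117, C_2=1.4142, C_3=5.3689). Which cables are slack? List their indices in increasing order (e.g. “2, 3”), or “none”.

cable 1: √((-3.0000)²+(-1.0000)²)=3.1623, C_1=3.9117: slack
cable 2: √((1.0000)²+(-1.0000)²)=1.4142, C_2=1.4142: taut
cable 3: √((-3.0000)²+(4.0000)²)=5.0000, C_3=5.3689: slack

1, 3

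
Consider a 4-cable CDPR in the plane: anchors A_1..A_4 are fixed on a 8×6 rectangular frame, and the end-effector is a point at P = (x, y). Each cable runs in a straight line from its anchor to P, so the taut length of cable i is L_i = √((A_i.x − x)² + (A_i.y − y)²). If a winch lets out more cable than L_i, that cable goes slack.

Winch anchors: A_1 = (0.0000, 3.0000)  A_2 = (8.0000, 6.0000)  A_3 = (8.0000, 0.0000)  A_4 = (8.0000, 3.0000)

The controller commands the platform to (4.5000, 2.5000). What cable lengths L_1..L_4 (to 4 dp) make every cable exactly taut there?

L_1: Δ = A_1−P = (-4.5000, 0.5000) → ‖Δ‖ = √20.5000 = 4.5277
L_2: Δ = A_2−P = (3.5000, 3.5000) → ‖Δ‖ = √24.5000 = 4.9497
L_3: Δ = A_3−P = (3.5000, -2.5000) → ‖Δ‖ = √18.5000 = 4.3012
L_4: Δ = A_4−P = (3.5000, 0.5000) → ‖Δ‖ = √12.5000 = 3.5355

(4.5277, 4.9497, 4.3012, 3.5355)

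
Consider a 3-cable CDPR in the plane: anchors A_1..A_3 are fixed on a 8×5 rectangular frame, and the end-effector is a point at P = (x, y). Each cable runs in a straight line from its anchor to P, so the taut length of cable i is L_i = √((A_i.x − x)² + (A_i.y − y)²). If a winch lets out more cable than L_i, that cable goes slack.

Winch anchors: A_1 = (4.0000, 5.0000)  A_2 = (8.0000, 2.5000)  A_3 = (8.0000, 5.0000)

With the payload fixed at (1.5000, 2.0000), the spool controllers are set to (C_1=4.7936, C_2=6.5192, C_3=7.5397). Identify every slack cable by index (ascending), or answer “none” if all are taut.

1, 3

cable 1: L_1 = ‖A_1−P‖ = 3.9051;  C_1 = 4.7936 → slack
cable 2: L_2 = ‖A_2−P‖ = 6.5192;  C_2 = 6.5192 → taut
cable 3: L_3 = ‖A_3−P‖ = 7.1589;  C_3 = 7.5397 → slack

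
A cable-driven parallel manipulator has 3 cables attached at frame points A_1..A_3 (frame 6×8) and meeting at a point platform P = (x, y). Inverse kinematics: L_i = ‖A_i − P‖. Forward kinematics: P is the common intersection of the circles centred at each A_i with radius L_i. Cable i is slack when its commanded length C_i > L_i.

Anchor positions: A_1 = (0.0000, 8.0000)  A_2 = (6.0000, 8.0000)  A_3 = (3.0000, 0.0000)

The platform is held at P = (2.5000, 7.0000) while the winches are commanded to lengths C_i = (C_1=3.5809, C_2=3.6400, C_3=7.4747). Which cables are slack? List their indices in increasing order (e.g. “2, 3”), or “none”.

1, 3

cable 1: L_1 = ‖A_1−P‖ = 2.6926;  C_1 = 3.5809 → slack
cable 2: L_2 = ‖A_2−P‖ = 3.6401;  C_2 = 3.6400 → taut
cable 3: L_3 = ‖A_3−P‖ = 7.0178;  C_3 = 7.4747 → slack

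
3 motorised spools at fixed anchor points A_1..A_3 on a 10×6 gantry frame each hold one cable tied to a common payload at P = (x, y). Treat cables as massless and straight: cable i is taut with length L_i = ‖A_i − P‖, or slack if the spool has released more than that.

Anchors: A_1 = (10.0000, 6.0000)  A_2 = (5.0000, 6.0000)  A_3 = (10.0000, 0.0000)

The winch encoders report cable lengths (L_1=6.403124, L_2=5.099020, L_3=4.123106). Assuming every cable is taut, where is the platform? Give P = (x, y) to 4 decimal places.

circle eqns → linear via eq_j − eq_1; set c_j = A_j·A_j − L_j²
c_1 = 100.0000+36.0000−41.0000 = 95.0000
10.0000·x + 0.0000·y = c_1−c_2 = 60.0000
0.0000·x + 12.0000·y = c_1−c_3 = 12.0000
solve first two rows → x=6.0000, y=1.0000

(6.0000, 1.0000)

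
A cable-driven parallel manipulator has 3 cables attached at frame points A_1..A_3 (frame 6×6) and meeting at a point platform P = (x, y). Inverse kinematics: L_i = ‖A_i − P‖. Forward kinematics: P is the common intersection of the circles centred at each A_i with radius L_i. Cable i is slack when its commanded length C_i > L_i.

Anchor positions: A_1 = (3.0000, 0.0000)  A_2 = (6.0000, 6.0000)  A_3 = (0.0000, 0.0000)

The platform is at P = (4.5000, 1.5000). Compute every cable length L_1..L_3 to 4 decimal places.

cable 1: Δx=-1.5000, Δy=-1.5000; L_1 = √(Δx²+Δy²) = 2.1213
cable 2: Δx=1.5000, Δy=4.5000; L_2 = √(Δx²+Δy²) = 4.7434
cable 3: Δx=-4.5000, Δy=-1.5000; L_3 = √(Δx²+Δy²) = 4.7434

(2.1213, 4.7434, 4.7434)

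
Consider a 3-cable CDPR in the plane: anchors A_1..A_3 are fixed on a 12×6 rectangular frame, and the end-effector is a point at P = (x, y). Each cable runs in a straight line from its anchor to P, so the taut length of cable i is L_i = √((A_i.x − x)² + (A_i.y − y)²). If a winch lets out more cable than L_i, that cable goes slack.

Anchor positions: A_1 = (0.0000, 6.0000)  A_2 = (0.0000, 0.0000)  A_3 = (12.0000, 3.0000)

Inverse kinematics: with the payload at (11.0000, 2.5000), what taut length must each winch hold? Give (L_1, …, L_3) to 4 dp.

cable 1: Δx=-11.0000, Δy=3.5000; L_1 = √(Δx²+Δy²) = 11.5434
cable 2: Δx=-11.0000, Δy=-2.5000; L_2 = √(Δx²+Δy²) = 11.2805
cable 3: Δx=1.0000, Δy=0.5000; L_3 = √(Δx²+Δy²) = 1.1180

(11.5434, 11.2805, 1.1180)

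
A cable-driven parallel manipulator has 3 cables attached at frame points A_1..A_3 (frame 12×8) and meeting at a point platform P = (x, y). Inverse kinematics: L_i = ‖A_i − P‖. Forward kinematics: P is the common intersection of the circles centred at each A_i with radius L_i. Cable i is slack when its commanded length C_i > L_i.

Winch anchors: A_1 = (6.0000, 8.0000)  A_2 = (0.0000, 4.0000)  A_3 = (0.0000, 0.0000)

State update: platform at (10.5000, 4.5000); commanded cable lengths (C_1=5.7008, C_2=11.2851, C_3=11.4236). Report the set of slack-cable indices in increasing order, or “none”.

2

cable 1: L_1 = ‖A_1−P‖ = 5.7009;  C_1 = 5.7008 → taut
cable 2: L_2 = ‖A_2−P‖ = 10.5119;  C_2 = 11.2851 → slack
cable 3: L_3 = ‖A_3−P‖ = 11.4237;  C_3 = 11.4236 → taut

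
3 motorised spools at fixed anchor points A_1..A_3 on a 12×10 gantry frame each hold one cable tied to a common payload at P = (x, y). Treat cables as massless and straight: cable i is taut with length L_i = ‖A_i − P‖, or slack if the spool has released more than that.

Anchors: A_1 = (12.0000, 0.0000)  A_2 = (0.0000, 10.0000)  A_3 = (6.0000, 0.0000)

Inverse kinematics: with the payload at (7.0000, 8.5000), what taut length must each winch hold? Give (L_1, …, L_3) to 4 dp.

(9.8615, 7.1589, 8.5586)

cable 1: Δx=5.0000, Δy=-8.5000; L_1 = √(Δx²+Δy²) = 9.8615
cable 2: Δx=-7.0000, Δy=1.5000; L_2 = √(Δx²+Δy²) = 7.1589
cable 3: Δx=-1.0000, Δy=-8.5000; L_3 = √(Δx²+Δy²) = 8.5586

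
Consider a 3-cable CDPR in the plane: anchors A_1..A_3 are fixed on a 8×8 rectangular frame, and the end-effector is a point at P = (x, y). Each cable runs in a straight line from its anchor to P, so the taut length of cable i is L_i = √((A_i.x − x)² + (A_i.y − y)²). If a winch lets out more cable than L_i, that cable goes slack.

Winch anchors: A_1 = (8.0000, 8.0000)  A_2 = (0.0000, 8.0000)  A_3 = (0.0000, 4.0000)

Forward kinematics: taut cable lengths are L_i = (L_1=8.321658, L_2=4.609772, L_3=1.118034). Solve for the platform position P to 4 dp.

expand ‖A_i−P‖²=L_i² and subtract eq 1 (c_i ≔ ‖A_i‖²−L_i²)
c_1 = 64.0000+64.0000−69.2500 = 58.7500
eq1−eq2 → [16.0000  0.0000]·P = 16.0000
eq1−eq3 → [16.0000  8.0000]·P = 44.0000
2×2 solve → P = (1.0000, 3.5000)

(1.0000, 3.5000)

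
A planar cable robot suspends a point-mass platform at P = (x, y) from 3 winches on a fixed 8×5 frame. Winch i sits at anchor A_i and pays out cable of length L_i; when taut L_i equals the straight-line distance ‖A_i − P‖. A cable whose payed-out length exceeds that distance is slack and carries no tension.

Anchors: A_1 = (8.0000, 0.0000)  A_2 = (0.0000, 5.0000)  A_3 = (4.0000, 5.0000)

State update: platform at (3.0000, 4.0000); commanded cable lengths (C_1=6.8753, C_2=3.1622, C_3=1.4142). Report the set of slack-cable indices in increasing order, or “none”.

cable 1: L_1 = ‖A_1−P‖ = 6.4031;  C_1 = 6.8753 → slack
cable 2: L_2 = ‖A_2−P‖ = 3.1623;  C_2 = 3.1622 → taut
cable 3: L_3 = ‖A_3−P‖ = 1.4142;  C_3 = 1.4142 → taut

1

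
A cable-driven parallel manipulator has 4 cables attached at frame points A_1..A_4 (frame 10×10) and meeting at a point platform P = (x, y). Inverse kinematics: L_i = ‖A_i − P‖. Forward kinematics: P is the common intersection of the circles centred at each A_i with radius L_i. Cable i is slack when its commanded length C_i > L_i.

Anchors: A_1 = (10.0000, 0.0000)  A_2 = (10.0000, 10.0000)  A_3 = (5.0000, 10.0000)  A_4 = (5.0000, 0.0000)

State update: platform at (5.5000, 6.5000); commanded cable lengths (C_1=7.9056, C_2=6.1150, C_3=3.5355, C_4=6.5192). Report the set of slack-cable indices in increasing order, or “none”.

2

i=1: geometric 7.9057 vs commanded 7.9056 ⇒ taut
i=2: geometric 5.7009 vs commanded 6.1150 ⇒ slack
i=3: geometric 3.5355 vs commanded 3.5355 ⇒ taut
i=4: geometric 6.5192 vs commanded 6.5192 ⇒ taut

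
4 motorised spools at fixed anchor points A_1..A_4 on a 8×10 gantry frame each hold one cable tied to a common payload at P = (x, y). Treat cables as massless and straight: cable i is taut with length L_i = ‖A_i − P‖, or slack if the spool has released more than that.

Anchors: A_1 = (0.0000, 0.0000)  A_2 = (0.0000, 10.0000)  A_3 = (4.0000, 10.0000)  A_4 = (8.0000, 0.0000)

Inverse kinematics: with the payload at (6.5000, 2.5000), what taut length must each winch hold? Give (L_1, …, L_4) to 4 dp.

(6.9642, 9.9247, 7.9057, 2.9155)

cable 1: Δx=-6.5000, Δy=-2.5000; L_1 = √(Δx²+Δy²) = 6.9642
cable 2: Δx=-6.5000, Δy=7.5000; L_2 = √(Δx²+Δy²) = 9.9247
cable 3: Δx=-2.5000, Δy=7.5000; L_3 = √(Δx²+Δy²) = 7.9057
cable 4: Δx=1.5000, Δy=-2.5000; L_4 = √(Δx²+Δy²) = 2.9155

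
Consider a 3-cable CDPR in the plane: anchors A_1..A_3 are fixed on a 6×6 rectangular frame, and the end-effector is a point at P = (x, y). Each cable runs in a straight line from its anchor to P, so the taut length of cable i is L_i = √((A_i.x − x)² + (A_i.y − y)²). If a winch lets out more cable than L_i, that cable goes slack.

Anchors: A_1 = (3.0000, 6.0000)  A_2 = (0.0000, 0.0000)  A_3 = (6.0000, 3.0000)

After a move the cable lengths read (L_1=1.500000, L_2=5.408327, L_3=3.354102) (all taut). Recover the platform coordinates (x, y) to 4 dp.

(3.0000, 4.5000)

expand ‖A_i−P‖²=L_i² and subtract eq 1 (k_i ≔ ‖A_i‖²−L_i²)
k_1 = 9.0000+36.0000−2.2500 = 42.7500
eq1−eq2 → [6.0000  12.0000]·P = 72.0000
eq1−eq3 → [-6.0000  6.0000]·P = 9.0000
2×2 solve → P = (3.0000, 4.5000)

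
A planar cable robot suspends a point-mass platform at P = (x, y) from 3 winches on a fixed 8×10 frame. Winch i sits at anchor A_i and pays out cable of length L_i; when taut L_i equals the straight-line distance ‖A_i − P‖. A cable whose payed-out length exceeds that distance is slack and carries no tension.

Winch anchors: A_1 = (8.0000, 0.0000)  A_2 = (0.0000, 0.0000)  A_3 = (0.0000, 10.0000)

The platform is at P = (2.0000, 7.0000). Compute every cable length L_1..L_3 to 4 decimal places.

(9.2195, 7.2801, 3.6056)

L_1: Δ = A_1−P = (6.0000, -7.0000) → ‖Δ‖ = √85.0000 = 9.2195
L_2: Δ = A_2−P = (-2.0000, -7.0000) → ‖Δ‖ = √53.0000 = 7.2801
L_3: Δ = A_3−P = (-2.0000, 3.0000) → ‖Δ‖ = √13.0000 = 3.6056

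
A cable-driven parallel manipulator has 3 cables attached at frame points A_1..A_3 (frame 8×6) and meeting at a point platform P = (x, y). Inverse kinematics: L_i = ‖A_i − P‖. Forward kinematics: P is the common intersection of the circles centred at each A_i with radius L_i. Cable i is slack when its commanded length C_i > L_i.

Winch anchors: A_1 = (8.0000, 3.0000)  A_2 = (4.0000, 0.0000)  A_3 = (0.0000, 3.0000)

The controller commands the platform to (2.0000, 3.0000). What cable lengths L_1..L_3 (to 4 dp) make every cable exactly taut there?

(6.0000, 3.6056, 2.0000)

L_1: Δ = A_1−P = (6.0000, 0.0000) → ‖Δ‖ = √36.0000 = 6.0000
L_2: Δ = A_2−P = (2.0000, -3.0000) → ‖Δ‖ = √13.0000 = 3.6056
L_3: Δ = A_3−P = (-2.0000, 0.0000) → ‖Δ‖ = √4.0000 = 2.0000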